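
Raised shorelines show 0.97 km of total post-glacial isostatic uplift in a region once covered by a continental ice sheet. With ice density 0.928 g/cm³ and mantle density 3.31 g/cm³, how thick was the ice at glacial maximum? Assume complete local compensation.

3.46 km

u = t ρ_ice/ρ_m → t = u ρ_m/ρ_ice = 0.97 km × 3.31/0.928 = 3.46 km.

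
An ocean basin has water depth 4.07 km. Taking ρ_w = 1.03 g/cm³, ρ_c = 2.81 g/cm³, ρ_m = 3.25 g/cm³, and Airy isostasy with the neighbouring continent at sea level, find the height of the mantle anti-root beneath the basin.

16.5 km

Equating mass per unit area of the two columns: replacing crust with seawater at the top is compensated by replacing crust with mantle at the base: d (ρ_c − ρ_w) = a (ρ_m − ρ_c).
a = d (ρ_c − ρ_w)/(ρ_m − ρ_c) = 4.07 km × 1.78/0.44 = 16.5 km.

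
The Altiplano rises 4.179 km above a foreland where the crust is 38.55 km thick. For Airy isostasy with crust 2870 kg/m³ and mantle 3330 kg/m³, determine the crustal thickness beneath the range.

68.8 km

Root depth r = h ρ_c / (ρ_m − ρ_c) = 4.179 km × 2870 / 460 = 26.07 km.
Total thickness = T + h + r = 38.55 km + 4.179 km + 26.07 km = 68.8 km.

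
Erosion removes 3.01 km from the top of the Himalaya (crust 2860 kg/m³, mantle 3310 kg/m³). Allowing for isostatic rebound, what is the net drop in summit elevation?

Rebound u = e ρ_c/ρ_m = 3.01 km × 2860/3310 = 2.601 km.
Net surface drop = e − u = 3.01 km − 2.601 km = e (ρ_m − ρ_c)/ρ_m = 0.409 km.

0.409 km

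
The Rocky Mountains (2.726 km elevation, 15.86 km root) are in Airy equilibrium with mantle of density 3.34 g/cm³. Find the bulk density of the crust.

2.85 g/cm³

ρ_c h = (ρ_m − ρ_c) r → ρ_c (h + r) = ρ_m r → ρ_c = ρ_m r / (h + r).
ρ_c = 3.34 × 15.86 km / (2.726 km + 15.86 km) = 2.85 g/cm³.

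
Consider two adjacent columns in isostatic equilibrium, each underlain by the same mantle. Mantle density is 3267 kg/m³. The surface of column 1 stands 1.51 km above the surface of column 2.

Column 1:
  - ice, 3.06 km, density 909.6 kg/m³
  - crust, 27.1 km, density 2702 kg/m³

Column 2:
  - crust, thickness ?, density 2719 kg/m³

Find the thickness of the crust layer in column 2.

Take the compensation level at the base of the deeper column (depth z_c below the surface of column 1) and equate Σ ρ_i t_i down to z_c; mantle fills any gap and the z_c terms cancel.
Column 1: 3.06×909.6 + 27.1×2702 + (z_c − 30.16)×3267
Column 2: 1.51×0 + x×2719 + (z_c − 1.51 − 0 − x)×3267
The z_c×3267 term appears on both sides and cancels. Collect the known terms of each column as K = Σ(ρt)_known − 3267 × (depth of known layers): K_1 = 76007.576 − 3267×30.16 = −22525.144; K_2 = 0 − 3267×(1.51 + 0) = −4933.17.
Balance: K_1 = K_2 − x×(3267 − 2719), so x = (K_2 − K_1)/(3267 − 2719) = 17592/548 = 32.1 km.

32.1 km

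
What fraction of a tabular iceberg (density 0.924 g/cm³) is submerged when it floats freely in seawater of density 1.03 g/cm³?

89.7%

Submerged fraction = ρ_obj/ρ_fluid = 0.924/1.03 = 89.7%.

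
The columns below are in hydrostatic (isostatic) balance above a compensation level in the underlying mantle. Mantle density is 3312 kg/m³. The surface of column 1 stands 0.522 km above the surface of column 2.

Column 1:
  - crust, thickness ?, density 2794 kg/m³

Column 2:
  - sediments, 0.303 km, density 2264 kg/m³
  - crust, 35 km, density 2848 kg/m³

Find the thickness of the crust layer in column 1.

Take the compensation level at the base of the deeper column (depth z_c below the surface of column 1) and equate Σ ρ_i t_i down to z_c; mantle fills any gap and the z_c terms cancel.
Column 1: x×2794 + (z_c − 0 − x)×3312
Column 2: 0.522×0 + 0.303×2264 + 35×2848 + (z_c − 0.522 − 35.303)×3312
The z_c×3312 term appears on both sides and cancels. Collect the known terms of each column as K = Σ(ρt)_known − 3312 × (depth of known layers): K_1 = 0 − 3312×0 = 0; K_2 = 100365.992 − 3312×(0.522 + 35.303) = −18286.408.
Balance: K_1 − x×(3312 − 2794) = K_2, so x = (K_1 − K_2)/(3312 − 2794) = 18286.4/518 = 35.3 km.

35.3 km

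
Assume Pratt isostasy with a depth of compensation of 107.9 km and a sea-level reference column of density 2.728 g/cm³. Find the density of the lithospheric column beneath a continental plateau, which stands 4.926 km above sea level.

2.61 g/cm³

Pratt balance: ρ_ref D = ρ (D + h).
ρ = ρ_ref D/(D + h) = 2.728 × 107.9 km/(107.9 km + 4.926 km) = 2.61 g/cm³.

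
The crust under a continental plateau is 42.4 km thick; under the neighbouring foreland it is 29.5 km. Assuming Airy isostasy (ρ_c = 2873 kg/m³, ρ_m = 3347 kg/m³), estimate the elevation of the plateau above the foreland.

1.83 km

Excess crust Δ = 42.4 km − 29.5 km = 12.9 km, split between elevation h and root r with h + r = Δ.
Airy balance ρ_c h = (ρ_m − ρ_c) r gives r = h ρ_c/(ρ_m − ρ_c), so h (1 + ρ_c/(ρ_m − ρ_c)) = Δ, i.e. h = Δ (ρ_m − ρ_c)/ρ_m.
h = 12.9 km × 474/3347 = 1.83 km.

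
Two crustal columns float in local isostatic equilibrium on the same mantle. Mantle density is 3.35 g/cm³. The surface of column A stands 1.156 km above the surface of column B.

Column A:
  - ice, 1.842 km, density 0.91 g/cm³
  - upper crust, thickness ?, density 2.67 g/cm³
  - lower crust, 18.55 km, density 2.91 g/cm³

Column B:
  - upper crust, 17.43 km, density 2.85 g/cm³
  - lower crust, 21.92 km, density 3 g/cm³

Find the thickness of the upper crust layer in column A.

Take the compensation level at the base of the deeper column (depth z_c below the surface of column A) and equate Σ ρ_i t_i down to z_c; mantle fills any gap and the z_c terms cancel.
Column A: 1.842×0.91 + x×2.67 + 18.55×2.91 + (z_c − 20.392 − x)×3.35
Column B: 1.156×0 + 17.43×2.85 + 21.92×3 + (z_c − 1.156 − 39.35)×3.35
The z_c×3.35 term appears on both sides and cancels. Collect the known terms of each column as K = Σ(ρt)_known − 3.35 × (depth of known layers): K_A = 55.65672 − 3.35×20.392 = −12.65648; K_B = 115.4355 − 3.35×(1.156 + 39.35) = −20.2596.
Balance: K_A − x×(3.35 − 2.67) = K_B, so x = (K_A − K_B)/(3.35 − 2.67) = 7.60312/0.68 = 11.2 km.

11.2 km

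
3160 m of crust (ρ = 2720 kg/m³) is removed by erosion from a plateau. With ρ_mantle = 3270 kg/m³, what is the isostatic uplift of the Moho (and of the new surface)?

2630 m

Unloading: uplift u = e ρ_c/ρ_m = 3160 m × 2720/3270 = 2630 m.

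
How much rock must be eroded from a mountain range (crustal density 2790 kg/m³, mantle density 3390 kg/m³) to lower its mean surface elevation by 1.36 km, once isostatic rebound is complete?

7.68 km

Net drop Δ = e − u = e − e ρ_c/ρ_m = e (ρ_m − ρ_c)/ρ_m.
e = Δ ρ_m/(ρ_m − ρ_c) = 1.36 km × 3390/600 = 7.68 km.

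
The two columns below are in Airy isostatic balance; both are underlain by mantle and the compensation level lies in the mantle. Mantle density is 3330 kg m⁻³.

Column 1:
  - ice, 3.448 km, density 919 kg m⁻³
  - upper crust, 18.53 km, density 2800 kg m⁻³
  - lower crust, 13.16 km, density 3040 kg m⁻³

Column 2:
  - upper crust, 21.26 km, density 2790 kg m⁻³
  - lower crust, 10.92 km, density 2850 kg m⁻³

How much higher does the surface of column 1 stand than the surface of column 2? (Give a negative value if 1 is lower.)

For any compensation level in the mantle, the mantle terms cancel and isostasy reduces to e = (Σt_1 − Σt_2) − (Σ(ρt)_1 − Σ(ρt)_2) / ρ_m.
Σt_1 = 35.138 km; Σt_2 = 32.18 km; Σ(ρt)_1 = 95059.112; Σ(ρt)_2 = 90437.4 (in km·kg m⁻³).
e = (35.138 − 32.18) − (95059.112 − 90437.4) / 3330 = 1.57 km.

1.57 km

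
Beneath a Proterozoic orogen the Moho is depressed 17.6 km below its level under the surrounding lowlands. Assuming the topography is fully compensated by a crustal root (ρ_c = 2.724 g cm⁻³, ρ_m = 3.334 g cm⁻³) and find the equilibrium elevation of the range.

In Airy isostatic equilibrium: ρ_c h = (ρ_m − ρ_c) r.
h = r (ρ_m − ρ_c) / ρ_c = 17.6 km × (3.334 − 2.724) / 2.724 = 3.94 km.

3.94 km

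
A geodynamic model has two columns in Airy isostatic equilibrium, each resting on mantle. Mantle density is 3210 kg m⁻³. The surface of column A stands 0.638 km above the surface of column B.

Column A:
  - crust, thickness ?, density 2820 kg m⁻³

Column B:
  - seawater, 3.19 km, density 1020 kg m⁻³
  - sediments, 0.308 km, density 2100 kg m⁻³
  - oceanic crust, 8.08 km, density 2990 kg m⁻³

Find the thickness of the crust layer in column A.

Take the compensation level at the base of the deeper column (depth z_c below the surface of column A) and equate Σ ρ_i t_i down to z_c; mantle fills any gap and the z_c terms cancel.
Column A: x×2820 + (z_c − 0 − x)×3210
Column B: 0.638×0 + 3.19×1020 + 0.308×2100 + 8.08×2990 + (z_c − 0.638 − 11.578)×3210
The z_c×3210 term appears on both sides and cancels. Collect the known terms of each column as K = Σ(ρt)_known − 3210 × (depth of known layers): K_A = 0 − 3210×0 = 0; K_B = 28059.8 − 3210×(0.638 + 11.578) = −11153.56.
Balance: K_A − x×(3210 − 2820) = K_B, so x = (K_A − K_B)/(3210 − 2820) = 11153.6/390 = 28.6 km.

28.6 km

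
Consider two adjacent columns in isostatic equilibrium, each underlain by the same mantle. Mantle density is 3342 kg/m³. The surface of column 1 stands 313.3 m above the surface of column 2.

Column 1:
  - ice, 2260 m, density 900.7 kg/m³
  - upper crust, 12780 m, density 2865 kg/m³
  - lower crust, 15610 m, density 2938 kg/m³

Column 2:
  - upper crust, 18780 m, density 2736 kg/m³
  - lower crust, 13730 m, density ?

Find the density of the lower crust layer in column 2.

Take the compensation level at the base of the deeper column (depth z_c below the surface of column 1) and equate Σ ρ_i t_i down to z_c; mantle fills any gap and the z_c terms cancel.
Column 1: 2260×900.7 + 12780×2865 + 15610×2938 + (z_c − 30650)×3342
Column 2: 313.3×0 + 18780×2736 + 13730×ρ + (z_c − 313.3 − 32510)×3342
The z_c×3342 term appears on both sides and cancels. Collect the known terms of each column as K = Σ(ρt)_known − 3342 × (depth of known layers): K_1 = 84512462 − 3342×30650 = −17919838; K_2 = 51382080 − 3342×(313.3 + 32510) = −58313388.6.
Balance: K_1 = K_2 + 13730×ρ, so ρ = (K_1 − K_2)/13730 = 40393600/13730 = 2940 kg/m³.

2940 kg/m³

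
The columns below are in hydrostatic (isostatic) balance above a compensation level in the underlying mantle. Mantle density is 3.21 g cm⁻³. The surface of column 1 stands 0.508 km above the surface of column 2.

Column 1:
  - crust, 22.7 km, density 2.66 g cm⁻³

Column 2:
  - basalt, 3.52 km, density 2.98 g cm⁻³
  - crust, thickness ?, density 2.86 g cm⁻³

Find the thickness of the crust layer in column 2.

Take the compensation level at the base of the deeper column (depth z_c below the surface of column 1) and equate Σ ρ_i t_i down to z_c; mantle fills any gap and the z_c terms cancel.
Column 1: 22.7×2.66 + (z_c − 22.7)×3.21
Column 2: 0.508×0 + 3.52×2.98 + x×2.86 + (z_c − 0.508 − 3.52 − x)×3.21
The z_c×3.21 term appears on both sides and cancels. Collect the known terms of each column as K = Σ(ρt)_known − 3.21 × (depth of known layers): K_1 = 60.382 − 3.21×22.7 = −12.485; K_2 = 10.4896 − 3.21×(0.508 + 3.52) = −2.44028.
Balance: K_1 = K_2 − x×(3.21 − 2.86), so x = (K_2 − K_1)/(3.21 − 2.86) = 10.0447/0.35 = 28.7 km.

28.7 km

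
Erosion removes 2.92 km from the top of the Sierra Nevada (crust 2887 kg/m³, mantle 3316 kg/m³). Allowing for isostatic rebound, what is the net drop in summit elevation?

Rebound u = e ρ_c/ρ_m = 2.92 km × 2887/3316 = 2.542 km.
Net surface drop = e − u = 2.92 km − 2.542 km = e (ρ_m − ρ_c)/ρ_m = 0.378 km.

0.378 km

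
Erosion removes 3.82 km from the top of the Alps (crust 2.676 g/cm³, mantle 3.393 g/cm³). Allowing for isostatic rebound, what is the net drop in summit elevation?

Rebound u = e ρ_c/ρ_m = 3.82 km × 2.676/3.393 = 3.013 km.
Net surface drop = e − u = 3.82 km − 3.013 km = e (ρ_m − ρ_c)/ρ_m = 0.807 km.

0.807 km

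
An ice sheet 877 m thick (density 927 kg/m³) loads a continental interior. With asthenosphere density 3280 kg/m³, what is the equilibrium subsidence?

Equating mass per unit area of the two columns: the ice load ρ_ice t is balanced by mantle displaced below, ρ_m s.
s = t ρ_ice / ρ_m = 877 m × 927/3280 = 248 m.

248 m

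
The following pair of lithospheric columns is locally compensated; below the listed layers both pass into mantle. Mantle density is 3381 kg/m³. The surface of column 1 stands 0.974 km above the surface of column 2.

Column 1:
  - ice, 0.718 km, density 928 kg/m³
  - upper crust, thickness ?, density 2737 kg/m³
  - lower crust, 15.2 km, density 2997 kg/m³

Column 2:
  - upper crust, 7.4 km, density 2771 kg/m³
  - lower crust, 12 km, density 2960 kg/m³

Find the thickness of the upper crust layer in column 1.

8.17 km

Take the compensation level at the base of the deeper column (depth z_c below the surface of column 1) and equate Σ ρ_i t_i down to z_c; mantle fills any gap and the z_c terms cancel.
Column 1: 0.718×928 + x×2737 + 15.2×2997 + (z_c − 15.918 − x)×3381
Column 2: 0.974×0 + 7.4×2771 + 12×2960 + (z_c − 0.974 − 19.4)×3381
The z_c×3381 term appears on both sides and cancels. Collect the known terms of each column as K = Σ(ρt)_known − 3381 × (depth of known layers): K_1 = 46220.704 − 3381×15.918 = −7598.054; K_2 = 56025.4 − 3381×(0.974 + 19.4) = −12859.094.
Balance: K_1 − x×(3381 − 2737) = K_2, so x = (K_1 − K_2)/(3381 − 2737) = 5261.04/644 = 8.17 km.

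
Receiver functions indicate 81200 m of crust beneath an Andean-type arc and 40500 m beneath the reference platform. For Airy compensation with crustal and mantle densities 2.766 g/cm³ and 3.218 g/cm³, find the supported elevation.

5720 m

Excess crust Δ = 81200 m − 40500 m = 40700 m, split between elevation h and root r with h + r = Δ.
Airy balance ρ_c h = (ρ_m − ρ_c) r gives r = h ρ_c/(ρ_m − ρ_c), so h (1 + ρ_c/(ρ_m − ρ_c)) = Δ, i.e. h = Δ (ρ_m − ρ_c)/ρ_m.
h = 40700 m × 0.452/3.218 = 5720 m.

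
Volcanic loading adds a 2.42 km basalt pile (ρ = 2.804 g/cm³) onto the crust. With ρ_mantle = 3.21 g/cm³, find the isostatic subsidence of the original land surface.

2.11 km

Subaerial loading: s = t ρ_load / ρ_m.
s = 2.42 km × 2.804/3.21 = 2.11 km.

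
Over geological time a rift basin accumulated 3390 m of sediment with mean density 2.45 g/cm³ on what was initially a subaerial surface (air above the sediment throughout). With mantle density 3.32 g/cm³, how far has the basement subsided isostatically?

2500 m

Subaerial load: s = t ρ_sed / ρ_m = 3390 m × 2.45/3.32 = 2500 m.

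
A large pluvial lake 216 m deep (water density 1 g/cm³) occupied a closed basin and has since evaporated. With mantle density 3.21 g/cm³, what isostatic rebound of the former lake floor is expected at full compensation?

u = d ρ_w/ρ_m = 216 m × 1/3.21 = 67.3 m.

67.3 m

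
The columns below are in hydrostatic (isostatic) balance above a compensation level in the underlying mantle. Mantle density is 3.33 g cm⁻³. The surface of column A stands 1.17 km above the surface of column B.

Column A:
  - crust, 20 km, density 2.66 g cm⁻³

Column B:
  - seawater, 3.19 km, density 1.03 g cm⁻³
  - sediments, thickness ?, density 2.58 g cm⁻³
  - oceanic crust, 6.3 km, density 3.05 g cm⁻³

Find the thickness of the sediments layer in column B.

0.537 km

Take the compensation level at the base of the deeper column (depth z_c below the surface of column A) and equate Σ ρ_i t_i down to z_c; mantle fills any gap and the z_c terms cancel.
Column A: 20×2.66 + (z_c − 20)×3.33
Column B: 1.17×0 + 3.19×1.03 + x×2.58 + 6.3×3.05 + (z_c − 1.17 − 9.49 − x)×3.33
The z_c×3.33 term appears on both sides and cancels. Collect the known terms of each column as K = Σ(ρt)_known − 3.33 × (depth of known layers): K_A = 53.2 − 3.33×20 = −13.4; K_B = 22.5007 − 3.33×(1.17 + 9.49) = −12.9971.
Balance: K_A = K_B − x×(3.33 − 2.58), so x = (K_B − K_A)/(3.33 − 2.58) = 0.4029/0.75 = 0.537 km.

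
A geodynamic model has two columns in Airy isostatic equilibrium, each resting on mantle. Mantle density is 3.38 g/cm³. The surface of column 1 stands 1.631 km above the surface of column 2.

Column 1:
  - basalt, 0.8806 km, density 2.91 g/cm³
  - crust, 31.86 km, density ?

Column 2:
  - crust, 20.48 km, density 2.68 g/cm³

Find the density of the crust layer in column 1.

Take the compensation level at the base of the deeper column (depth z_c below the surface of column 1) and equate Σ ρ_i t_i down to z_c; mantle fills any gap and the z_c terms cancel.
Column 1: 0.8806×2.91 + 31.86×ρ + (z_c − 32.7406)×3.38
Column 2: 1.631×0 + 20.48×2.68 + (z_c − 1.631 − 20.48)×3.38
The z_c×3.38 term appears on both sides and cancels. Collect the known terms of each column as K = Σ(ρt)_known − 3.38 × (depth of known layers): K_1 = 2.562546 − 3.38×32.7406 = −108.100682; K_2 = 54.8864 − 3.38×(1.631 + 20.48) = −19.84878.
Balance: K_1 + 31.86×ρ = K_2, so ρ = (K_2 − K_1)/31.86 = 88.2519/31.86 = 2.77 g/cm³.

2.77 g/cm³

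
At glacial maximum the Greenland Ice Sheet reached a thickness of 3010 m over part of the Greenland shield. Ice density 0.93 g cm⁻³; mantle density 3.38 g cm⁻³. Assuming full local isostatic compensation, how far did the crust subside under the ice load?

828 m

Balancing pressure at the compensation depth: the ice load ρ_ice t is balanced by mantle displaced below, ρ_m s.
s = t ρ_ice / ρ_m = 3010 m × 0.93/3.38 = 828 m.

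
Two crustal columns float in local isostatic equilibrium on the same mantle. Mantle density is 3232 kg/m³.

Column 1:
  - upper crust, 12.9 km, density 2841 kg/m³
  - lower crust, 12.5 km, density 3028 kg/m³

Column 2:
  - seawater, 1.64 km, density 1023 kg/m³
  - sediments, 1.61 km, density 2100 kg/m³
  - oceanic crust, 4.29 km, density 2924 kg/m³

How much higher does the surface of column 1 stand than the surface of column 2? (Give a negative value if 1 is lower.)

0.256 km

For any compensation level in the mantle, the mantle terms cancel and isostasy reduces to e = (Σt_1 − Σt_2) − (Σ(ρt)_1 − Σ(ρt)_2) / ρ_m.
Σt_1 = 25.4 km; Σt_2 = 7.54 km; Σ(ρt)_1 = 74498.9; Σ(ρt)_2 = 17602.68 (in km·kg/m³).
e = (25.4 − 7.54) − (74498.9 − 17602.68) / 3232 = 0.256 km.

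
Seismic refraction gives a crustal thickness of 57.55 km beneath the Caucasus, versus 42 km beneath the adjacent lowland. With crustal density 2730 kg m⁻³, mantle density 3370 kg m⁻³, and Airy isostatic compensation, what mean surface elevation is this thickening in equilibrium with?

2.95 km

Excess crust Δ = 57.55 km − 42 km = 15.55 km, split between elevation h and root r with h + r = Δ.
Airy balance ρ_c h = (ρ_m − ρ_c) r gives r = h ρ_c/(ρ_m − ρ_c), so h (1 + ρ_c/(ρ_m − ρ_c)) = Δ, i.e. h = Δ (ρ_m − ρ_c)/ρ_m.
h = 15.55 km × 640/3370 = 2.95 km.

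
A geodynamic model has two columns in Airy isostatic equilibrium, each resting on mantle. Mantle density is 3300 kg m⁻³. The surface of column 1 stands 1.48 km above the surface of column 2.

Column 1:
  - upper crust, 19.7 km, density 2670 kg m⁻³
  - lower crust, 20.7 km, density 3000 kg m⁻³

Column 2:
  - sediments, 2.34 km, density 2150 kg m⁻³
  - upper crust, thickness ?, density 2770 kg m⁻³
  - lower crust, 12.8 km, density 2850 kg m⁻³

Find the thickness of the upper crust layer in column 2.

Take the compensation level at the base of the deeper column (depth z_c below the surface of column 1) and equate Σ ρ_i t_i down to z_c; mantle fills any gap and the z_c terms cancel.
Column 1: 19.7×2670 + 20.7×3000 + (z_c − 40.4)×3300
Column 2: 1.48×0 + 2.34×2150 + x×2770 + 12.8×2850 + (z_c − 1.48 − 15.14 − x)×3300
The z_c×3300 term appears on both sides and cancels. Collect the known terms of each column as K = Σ(ρt)_known − 3300 × (depth of known layers): K_1 = 114699 − 3300×40.4 = −18621; K_2 = 41511 − 3300×(1.48 + 15.14) = −13335.
Balance: K_1 = K_2 − x×(3300 − 2770), so x = (K_2 − K_1)/(3300 − 2770) = 5286/530 = 9.97 km.

9.97 km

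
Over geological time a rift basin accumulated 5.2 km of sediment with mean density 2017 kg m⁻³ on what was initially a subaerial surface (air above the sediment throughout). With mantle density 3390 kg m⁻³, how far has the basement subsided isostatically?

Subaerial load: s = t ρ_sed / ρ_m = 5.2 km × 2017/3390 = 3.09 km.

3.09 km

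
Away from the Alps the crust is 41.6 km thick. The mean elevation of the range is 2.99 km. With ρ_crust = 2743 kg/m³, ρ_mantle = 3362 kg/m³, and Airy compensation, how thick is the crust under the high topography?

57.8 km

Root depth r = h ρ_c / (ρ_m − ρ_c) = 2.99 km × 2743 / 619 = 13.25 km.
Total thickness = T + h + r = 41.6 km + 2.99 km + 13.25 km = 57.8 km.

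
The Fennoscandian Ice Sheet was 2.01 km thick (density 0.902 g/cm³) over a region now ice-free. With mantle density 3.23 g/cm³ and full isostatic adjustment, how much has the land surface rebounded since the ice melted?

Removing the load lets mantle flow back in; uplift u satisfies ρ_ice t = ρ_m u.
u = t ρ_ice/ρ_m = 2.01 km × 0.902/3.23 = 0.561 km.

0.561 km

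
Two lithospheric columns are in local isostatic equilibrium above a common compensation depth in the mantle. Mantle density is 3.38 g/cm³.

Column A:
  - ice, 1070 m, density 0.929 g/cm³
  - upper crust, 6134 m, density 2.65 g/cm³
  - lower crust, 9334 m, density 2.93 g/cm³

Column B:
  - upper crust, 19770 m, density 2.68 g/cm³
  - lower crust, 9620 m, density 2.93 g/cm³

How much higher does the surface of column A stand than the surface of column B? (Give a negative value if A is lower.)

−2030 m

For any compensation level in the mantle, the mantle terms cancel and isostasy reduces to e = (Σt_A − Σt_B) − (Σ(ρt)_A − Σ(ρt)_B) / ρ_m.
Σt_A = 16538 m; Σt_B = 29390 m; Σ(ρt)_A = 44597.75; Σ(ρt)_B = 81170.2 (in m·g/cm³).
e = (16538 − 29390) − (44597.75 − 81170.2) / 3.38 = −2030 m.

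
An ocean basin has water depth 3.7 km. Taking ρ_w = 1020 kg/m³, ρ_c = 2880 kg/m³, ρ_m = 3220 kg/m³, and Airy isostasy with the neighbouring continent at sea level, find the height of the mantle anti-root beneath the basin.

20.2 km

In Airy isostatic equilibrium: replacing crust with seawater at the top is compensated by replacing crust with mantle at the base: d (ρ_c − ρ_w) = a (ρ_m − ρ_c).
a = d (ρ_c − ρ_w)/(ρ_m − ρ_c) = 3.7 km × 1860/340 = 20.2 km.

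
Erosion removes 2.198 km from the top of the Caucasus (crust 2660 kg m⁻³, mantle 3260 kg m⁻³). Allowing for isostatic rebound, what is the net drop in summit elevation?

0.405 km

Rebound u = e ρ_c/ρ_m = 2.198 km × 2660/3260 = 1.793 km.
Net surface drop = e − u = 2.198 km − 1.793 km = e (ρ_m − ρ_c)/ρ_m = 0.405 km.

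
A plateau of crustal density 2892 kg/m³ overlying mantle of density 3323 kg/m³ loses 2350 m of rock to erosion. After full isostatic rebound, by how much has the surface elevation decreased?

Rebound u = e ρ_c/ρ_m = 2350 m × 2892/3323 = 2045 m.
Net surface drop = e − u = 2350 m − 2045 m = e (ρ_m − ρ_c)/ρ_m = 305 m.

305 m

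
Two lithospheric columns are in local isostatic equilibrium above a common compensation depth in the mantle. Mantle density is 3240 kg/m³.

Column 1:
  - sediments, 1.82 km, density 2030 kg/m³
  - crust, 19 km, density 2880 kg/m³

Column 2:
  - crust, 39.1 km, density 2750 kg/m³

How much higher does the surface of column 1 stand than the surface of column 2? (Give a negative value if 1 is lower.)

For any compensation level in the mantle, the mantle terms cancel and isostasy reduces to e = (Σt_1 − Σt_2) − (Σ(ρt)_1 − Σ(ρt)_2) / ρ_m.
Σt_1 = 20.82 km; Σt_2 = 39.1 km; Σ(ρt)_1 = 58414.6; Σ(ρt)_2 = 107525 (in km·kg/m³).
e = (20.82 − 39.1) − (58414.6 − 107525) / 3240 = −3.12 km.

−3.12 km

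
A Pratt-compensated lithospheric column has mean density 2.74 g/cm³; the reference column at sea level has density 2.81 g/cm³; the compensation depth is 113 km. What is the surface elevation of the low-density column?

ρ_ref D = ρ (D + h) → h = D (ρ_ref − ρ)/ρ.
h = 113 km × (2.81 − 2.74)/2.74 = 2.89 km.

2.89 km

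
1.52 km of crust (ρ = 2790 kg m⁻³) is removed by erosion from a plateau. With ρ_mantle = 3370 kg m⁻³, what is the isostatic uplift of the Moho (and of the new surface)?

1.26 km

Unloading: uplift u = e ρ_c/ρ_m = 1.52 km × 2790/3370 = 1.26 km.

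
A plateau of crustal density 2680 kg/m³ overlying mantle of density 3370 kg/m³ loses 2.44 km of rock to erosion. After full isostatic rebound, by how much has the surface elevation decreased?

0.5 km

Rebound u = e ρ_c/ρ_m = 2.44 km × 2680/3370 = 1.94 km.
Net surface drop = e − u = 2.44 km − 1.94 km = e (ρ_m − ρ_c)/ρ_m = 0.5 km.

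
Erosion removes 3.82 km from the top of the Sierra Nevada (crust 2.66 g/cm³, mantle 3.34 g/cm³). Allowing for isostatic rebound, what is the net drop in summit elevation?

0.778 km

Rebound u = e ρ_c/ρ_m = 3.82 km × 2.66/3.34 = 3.042 km.
Net surface drop = e − u = 3.82 km − 3.042 km = e (ρ_m − ρ_c)/ρ_m = 0.778 km.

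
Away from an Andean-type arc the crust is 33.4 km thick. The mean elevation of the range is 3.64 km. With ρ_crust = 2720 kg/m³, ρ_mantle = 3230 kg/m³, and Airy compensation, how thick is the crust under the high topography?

Root depth r = h ρ_c / (ρ_m − ρ_c) = 3.64 km × 2720 / 510 = 19.41 km.
Total thickness = T + h + r = 33.4 km + 3.64 km + 19.41 km = 56.5 km.

56.5 km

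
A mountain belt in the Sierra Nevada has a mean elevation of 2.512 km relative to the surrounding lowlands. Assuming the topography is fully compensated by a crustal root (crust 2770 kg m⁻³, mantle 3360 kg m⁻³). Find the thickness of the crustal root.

In Airy isostatic equilibrium: the weight of the topography is balanced by the buoyancy of the root, ρ_c h = (ρ_m − ρ_c) r.
r = h · ρ_c / (ρ_m − ρ_c) = 2.512 km × 2770 / (3360 − 2770) = 11.8 km.

11.8 km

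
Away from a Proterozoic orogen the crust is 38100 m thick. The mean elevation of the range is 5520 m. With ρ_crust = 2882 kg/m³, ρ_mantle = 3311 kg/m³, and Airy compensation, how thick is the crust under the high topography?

80700 m

Root depth r = h ρ_c / (ρ_m − ρ_c) = 5520 m × 2882 / 429 = 37080 m.
Total thickness = T + h + r = 38100 m + 5520 m + 37080 m = 80700 m.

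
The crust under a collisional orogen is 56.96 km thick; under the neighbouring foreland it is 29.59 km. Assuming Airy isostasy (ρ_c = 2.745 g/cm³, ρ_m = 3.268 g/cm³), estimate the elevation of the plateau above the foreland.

Excess crust Δ = 56.96 km − 29.59 km = 27.37 km, split between elevation h and root r with h + r = Δ.
Airy balance ρ_c h = (ρ_m − ρ_c) r gives r = h ρ_c/(ρ_m − ρ_c), so h (1 + ρ_c/(ρ_m − ρ_c)) = Δ, i.e. h = Δ (ρ_m − ρ_c)/ρ_m.
h = 27.37 km × 0.523/3.268 = 4.38 km.

4.38 km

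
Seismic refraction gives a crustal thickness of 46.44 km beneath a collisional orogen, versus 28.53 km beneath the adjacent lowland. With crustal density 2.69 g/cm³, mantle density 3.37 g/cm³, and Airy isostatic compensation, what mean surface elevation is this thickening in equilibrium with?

3.61 km

Excess crust Δ = 46.44 km − 28.53 km = 17.91 km, split between elevation h and root r with h + r = Δ.
Airy balance ρ_c h = (ρ_m − ρ_c) r gives r = h ρ_c/(ρ_m − ρ_c), so h (1 + ρ_c/(ρ_m − ρ_c)) = Δ, i.e. h = Δ (ρ_m − ρ_c)/ρ_m.
h = 17.91 km × 0.68/3.37 = 3.61 km.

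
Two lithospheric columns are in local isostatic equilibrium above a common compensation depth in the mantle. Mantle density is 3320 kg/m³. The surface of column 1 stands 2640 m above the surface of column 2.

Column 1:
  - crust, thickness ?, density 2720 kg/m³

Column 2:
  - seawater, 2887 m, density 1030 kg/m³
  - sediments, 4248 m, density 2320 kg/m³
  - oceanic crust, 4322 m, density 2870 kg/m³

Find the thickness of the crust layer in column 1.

Take the compensation level at the base of the deeper column (depth z_c below the surface of column 1) and equate Σ ρ_i t_i down to z_c; mantle fills any gap and the z_c terms cancel.
Column 1: x×2720 + (z_c − 0 − x)×3320
Column 2: 2640×0 + 2887×1030 + 4248×2320 + 4322×2870 + (z_c − 2640 − 11457)×3320
The z_c×3320 term appears on both sides and cancels. Collect the known terms of each column as K = Σ(ρt)_known − 3320 × (depth of known layers): K_1 = 0 − 3320×0 = 0; K_2 = 25233110 − 3320×(2640 + 11457) = −21568930.
Balance: K_1 − x×(3320 − 2720) = K_2, so x = (K_1 − K_2)/(3320 − 2720) = 21568900/600 = 35900 m.

35900 m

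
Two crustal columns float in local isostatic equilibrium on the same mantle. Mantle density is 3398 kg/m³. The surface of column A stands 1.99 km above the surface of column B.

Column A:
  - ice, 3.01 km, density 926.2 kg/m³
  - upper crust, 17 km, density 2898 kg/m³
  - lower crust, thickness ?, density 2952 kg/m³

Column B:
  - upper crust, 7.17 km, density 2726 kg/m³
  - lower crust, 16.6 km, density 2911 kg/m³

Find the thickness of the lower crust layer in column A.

8.35 km

Take the compensation level at the base of the deeper column (depth z_c below the surface of column A) and equate Σ ρ_i t_i down to z_c; mantle fills any gap and the z_c terms cancel.
Column A: 3.01×926.2 + 17×2898 + x×2952 + (z_c − 20.01 − x)×3398
Column B: 1.99×0 + 7.17×2726 + 16.6×2911 + (z_c − 1.99 − 23.77)×3398
The z_c×3398 term appears on both sides and cancels. Collect the known terms of each column as K = Σ(ρt)_known − 3398 × (depth of known layers): K_A = 52053.862 − 3398×20.01 = −15940.118; K_B = 67868.02 − 3398×(1.99 + 23.77) = −19664.46.
Balance: K_A − x×(3398 − 2952) = K_B, so x = (K_A − K_B)/(3398 − 2952) = 3724.34/446 = 8.35 km.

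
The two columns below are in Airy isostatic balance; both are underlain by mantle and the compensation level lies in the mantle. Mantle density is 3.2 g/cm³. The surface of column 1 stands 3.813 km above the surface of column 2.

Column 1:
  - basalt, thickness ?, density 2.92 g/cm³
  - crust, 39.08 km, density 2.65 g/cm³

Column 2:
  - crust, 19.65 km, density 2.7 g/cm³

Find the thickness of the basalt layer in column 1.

Take the compensation level at the base of the deeper column (depth z_c below the surface of column 1) and equate Σ ρ_i t_i down to z_c; mantle fills any gap and the z_c terms cancel.
Column 1: x×2.92 + 39.08×2.65 + (z_c − 39.08 − x)×3.2
Column 2: 3.813×0 + 19.65×2.7 + (z_c − 3.813 − 19.65)×3.2
The z_c×3.2 term appears on both sides and cancels. Collect the known terms of each column as K = Σ(ρt)_known − 3.2 × (depth of known layers): K_1 = 103.562 − 3.2×39.08 = −21.494; K_2 = 53.055 − 3.2×(3.813 + 19.65) = −22.0266.
Balance: K_1 − x×(3.2 − 2.92) = K_2, so x = (K_1 − K_2)/(3.2 − 2.92) = 0.5326/0.28 = 1.9 km.

1.9 km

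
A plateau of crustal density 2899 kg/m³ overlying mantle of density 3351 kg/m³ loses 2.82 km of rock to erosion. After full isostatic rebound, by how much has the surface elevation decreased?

0.38 km

Rebound u = e ρ_c/ρ_m = 2.82 km × 2899/3351 = 2.44 km.
Net surface drop = e − u = 2.82 km − 2.44 km = e (ρ_m − ρ_c)/ρ_m = 0.38 km.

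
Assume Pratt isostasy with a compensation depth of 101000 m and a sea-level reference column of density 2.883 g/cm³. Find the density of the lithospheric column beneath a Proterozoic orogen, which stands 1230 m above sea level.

Pratt balance: ρ_ref D = ρ (D + h).
ρ = ρ_ref D/(D + h) = 2.883 × 101000 m/(101000 m + 1230 m) = 2.85 g/cm³.

2.85 g/cm³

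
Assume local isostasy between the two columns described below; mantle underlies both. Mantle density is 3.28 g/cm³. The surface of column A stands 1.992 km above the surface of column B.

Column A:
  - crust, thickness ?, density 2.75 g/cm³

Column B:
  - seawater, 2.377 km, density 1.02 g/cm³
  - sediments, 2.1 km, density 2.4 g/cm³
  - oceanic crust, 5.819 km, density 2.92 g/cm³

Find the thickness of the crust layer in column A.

29.9 km

Take the compensation level at the base of the deeper column (depth z_c below the surface of column A) and equate Σ ρ_i t_i down to z_c; mantle fills any gap and the z_c terms cancel.
Column A: x×2.75 + (z_c − 0 − x)×3.28
Column B: 1.992×0 + 2.377×1.02 + 2.1×2.4 + 5.819×2.92 + (z_c − 1.992 − 10.296)×3.28
The z_c×3.28 term appears on both sides and cancels. Collect the known terms of each column as K = Σ(ρt)_known − 3.28 × (depth of known layers): K_A = 0 − 3.28×0 = 0; K_B = 24.45602 − 3.28×(1.992 + 10.296) = −15.84862.
Balance: K_A − x×(3.28 − 2.75) = K_B, so x = (K_A − K_B)/(3.28 − 2.75) = 15.8486/0.53 = 29.9 km.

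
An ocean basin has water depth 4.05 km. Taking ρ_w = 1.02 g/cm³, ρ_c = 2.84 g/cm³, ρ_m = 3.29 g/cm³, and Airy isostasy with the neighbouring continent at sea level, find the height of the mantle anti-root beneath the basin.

By Archimedes' principle applied to the lithosphere: replacing crust with seawater at the top is compensated by replacing crust with mantle at the base: d (ρ_c − ρ_w) = a (ρ_m − ρ_c).
a = d (ρ_c − ρ_w)/(ρ_m − ρ_c) = 4.05 km × 1.82/0.45 = 16.4 km.

16.4 km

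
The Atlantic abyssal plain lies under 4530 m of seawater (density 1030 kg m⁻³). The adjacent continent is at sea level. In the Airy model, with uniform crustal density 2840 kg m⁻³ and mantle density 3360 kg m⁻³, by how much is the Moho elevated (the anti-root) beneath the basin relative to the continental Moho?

Equating mass per unit area of the two columns: replacing crust with seawater at the top is compensated by replacing crust with mantle at the base: d (ρ_c − ρ_w) = a (ρ_m − ρ_c).
a = d (ρ_c − ρ_w)/(ρ_m − ρ_c) = 4530 m × 1810/520 = 15800 m.

15800 m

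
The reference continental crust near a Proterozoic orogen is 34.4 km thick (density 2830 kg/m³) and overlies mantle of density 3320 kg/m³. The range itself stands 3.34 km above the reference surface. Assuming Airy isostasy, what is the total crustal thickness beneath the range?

Root depth r = h ρ_c / (ρ_m − ρ_c) = 3.34 km × 2830 / 490 = 19.29 km.
Total thickness = T + h + r = 34.4 km + 3.34 km + 19.29 km = 57 km.

57 km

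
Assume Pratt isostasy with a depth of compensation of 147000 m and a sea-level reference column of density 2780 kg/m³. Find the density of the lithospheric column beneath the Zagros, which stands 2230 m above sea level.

2740 kg/m³

Pratt balance: ρ_ref D = ρ (D + h).
ρ = ρ_ref D/(D + h) = 2780 × 147000 m/(147000 m + 2230 m) = 2740 kg/m³.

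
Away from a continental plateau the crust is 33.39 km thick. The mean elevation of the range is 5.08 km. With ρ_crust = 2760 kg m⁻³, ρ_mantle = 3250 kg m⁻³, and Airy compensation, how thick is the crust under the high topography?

Root depth r = h ρ_c / (ρ_m − ρ_c) = 5.08 km × 2760 / 490 = 28.61 km.
Total thickness = T + h + r = 33.39 km + 5.08 km + 28.61 km = 67.1 km.

67.1 km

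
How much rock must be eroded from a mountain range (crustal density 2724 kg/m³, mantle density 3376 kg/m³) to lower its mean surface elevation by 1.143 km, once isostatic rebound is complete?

5.92 km

Net drop Δ = e − u = e − e ρ_c/ρ_m = e (ρ_m − ρ_c)/ρ_m.
e = Δ ρ_m/(ρ_m − ρ_c) = 1.143 km × 3376/652 = 5.92 km.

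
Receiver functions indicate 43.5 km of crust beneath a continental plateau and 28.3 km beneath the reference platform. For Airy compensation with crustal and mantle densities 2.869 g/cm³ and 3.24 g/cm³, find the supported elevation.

1.74 km

Excess crust Δ = 43.5 km − 28.3 km = 15.2 km, split between elevation h and root r with h + r = Δ.
Airy balance ρ_c h = (ρ_m − ρ_c) r gives r = h ρ_c/(ρ_m − ρ_c), so h (1 + ρ_c/(ρ_m − ρ_c)) = Δ, i.e. h = Δ (ρ_m − ρ_c)/ρ_m.
h = 15.2 km × 0.371/3.24 = 1.74 km.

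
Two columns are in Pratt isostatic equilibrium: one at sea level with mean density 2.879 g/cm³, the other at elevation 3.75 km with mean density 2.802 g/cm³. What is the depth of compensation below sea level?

136 km

ρ_ref D = ρ (D + h) → D (ρ_ref − ρ) = ρ h.
D = ρ h/(ρ_ref − ρ) = 2.802 × 3.75 km/(2.879 − 2.802) = 136 km.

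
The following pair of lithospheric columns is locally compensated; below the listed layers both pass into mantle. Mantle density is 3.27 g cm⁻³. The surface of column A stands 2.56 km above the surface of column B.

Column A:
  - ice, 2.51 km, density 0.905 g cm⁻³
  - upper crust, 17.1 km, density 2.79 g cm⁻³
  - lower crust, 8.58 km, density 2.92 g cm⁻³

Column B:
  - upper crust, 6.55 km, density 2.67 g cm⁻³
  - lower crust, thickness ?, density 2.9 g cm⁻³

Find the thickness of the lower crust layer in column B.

13.1 km

Take the compensation level at the base of the deeper column (depth z_c below the surface of column A) and equate Σ ρ_i t_i down to z_c; mantle fills any gap and the z_c terms cancel.
Column A: 2.51×0.905 + 17.1×2.79 + 8.58×2.92 + (z_c − 28.19)×3.27
Column B: 2.56×0 + 6.55×2.67 + x×2.9 + (z_c − 2.56 − 6.55 − x)×3.27
The z_c×3.27 term appears on both sides and cancels. Collect the known terms of each column as K = Σ(ρt)_known − 3.27 × (depth of known layers): K_A = 75.03415 − 3.27×28.19 = −17.14715; K_B = 17.4885 − 3.27×(2.56 + 6.55) = −12.3012.
Balance: K_A = K_B − x×(3.27 − 2.9), so x = (K_B − K_A)/(3.27 − 2.9) = 4.84595/0.37 = 13.1 km.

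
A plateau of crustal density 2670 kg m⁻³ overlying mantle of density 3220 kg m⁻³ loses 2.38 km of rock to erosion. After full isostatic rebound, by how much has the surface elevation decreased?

Rebound u = e ρ_c/ρ_m = 2.38 km × 2670/3220 = 1.973 km.
Net surface drop = e − u = 2.38 km − 1.973 km = e (ρ_m − ρ_c)/ρ_m = 0.407 km.

0.407 km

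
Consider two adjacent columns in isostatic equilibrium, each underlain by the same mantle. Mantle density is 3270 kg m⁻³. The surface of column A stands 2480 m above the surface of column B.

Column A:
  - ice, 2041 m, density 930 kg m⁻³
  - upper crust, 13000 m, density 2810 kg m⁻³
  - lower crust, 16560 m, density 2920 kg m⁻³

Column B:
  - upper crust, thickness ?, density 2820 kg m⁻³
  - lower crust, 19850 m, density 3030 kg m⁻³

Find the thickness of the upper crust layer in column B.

8170 m

Take the compensation level at the base of the deeper column (depth z_c below the surface of column A) and equate Σ ρ_i t_i down to z_c; mantle fills any gap and the z_c terms cancel.
Column A: 2041×930 + 13000×2810 + 16560×2920 + (z_c − 31601)×3270
Column B: 2480×0 + x×2820 + 19850×3030 + (z_c − 2480 − 19850 − x)×3270
The z_c×3270 term appears on both sides and cancels. Collect the known terms of each column as K = Σ(ρt)_known − 3270 × (depth of known layers): K_A = 86783330 − 3270×31601 = −16551940; K_B = 60145500 − 3270×(2480 + 19850) = −12873600.
Balance: K_A = K_B − x×(3270 − 2820), so x = (K_B − K_A)/(3270 − 2820) = 3678340/450 = 8170 m.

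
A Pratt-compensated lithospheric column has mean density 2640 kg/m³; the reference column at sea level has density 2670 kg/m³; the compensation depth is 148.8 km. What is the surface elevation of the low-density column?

ρ_ref D = ρ (D + h) → h = D (ρ_ref − ρ)/ρ.
h = 148.8 km × (2670 − 2640)/2640 = 1.69 km.

1.69 km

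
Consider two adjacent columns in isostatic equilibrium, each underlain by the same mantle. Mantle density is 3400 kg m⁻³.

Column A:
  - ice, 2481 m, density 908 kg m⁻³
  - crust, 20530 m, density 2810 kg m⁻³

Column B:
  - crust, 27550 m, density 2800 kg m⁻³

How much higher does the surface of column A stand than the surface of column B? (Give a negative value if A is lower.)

For any compensation level in the mantle, the mantle terms cancel and isostasy reduces to e = (Σt_A − Σt_B) − (Σ(ρt)_A − Σ(ρt)_B) / ρ_m.
Σt_A = 23011 m; Σt_B = 27550 m; Σ(ρt)_A = 59942048; Σ(ρt)_B = 77140000 (in m·kg m⁻³).
e = (23011 − 27550) − (59942048 − 77140000) / 3400 = 519 m.

519 m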